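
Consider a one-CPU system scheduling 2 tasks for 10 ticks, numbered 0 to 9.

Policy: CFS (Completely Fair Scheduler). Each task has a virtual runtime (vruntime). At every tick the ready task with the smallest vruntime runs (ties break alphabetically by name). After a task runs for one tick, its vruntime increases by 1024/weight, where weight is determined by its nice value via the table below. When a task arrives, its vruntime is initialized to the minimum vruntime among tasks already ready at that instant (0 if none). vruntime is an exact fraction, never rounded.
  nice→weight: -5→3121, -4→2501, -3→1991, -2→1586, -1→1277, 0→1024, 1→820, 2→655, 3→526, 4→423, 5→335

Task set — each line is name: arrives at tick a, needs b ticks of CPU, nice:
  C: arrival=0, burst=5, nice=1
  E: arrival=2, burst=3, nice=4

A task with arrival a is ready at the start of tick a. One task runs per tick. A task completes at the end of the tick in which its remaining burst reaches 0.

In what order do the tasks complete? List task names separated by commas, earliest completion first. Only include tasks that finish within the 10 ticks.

t=0: vr[C=0] → run C
t=1: vr[C=256/205] → run C
t=2: vr[C=512/205 E=512/205] → run C
t=3: vr[C=768/205 E=512/205] → run E
t=4: vr[C=768/205 E=426496/86715] → run C
t=5: vr[C=1024/205 E=426496/86715] → run E
t=6: vr[C=1024/205 E=636416/86715] → run C
t=7: vr[E=636416/86715] → run E
t=8: (idle)
t=9: (idle)

completion order = C, E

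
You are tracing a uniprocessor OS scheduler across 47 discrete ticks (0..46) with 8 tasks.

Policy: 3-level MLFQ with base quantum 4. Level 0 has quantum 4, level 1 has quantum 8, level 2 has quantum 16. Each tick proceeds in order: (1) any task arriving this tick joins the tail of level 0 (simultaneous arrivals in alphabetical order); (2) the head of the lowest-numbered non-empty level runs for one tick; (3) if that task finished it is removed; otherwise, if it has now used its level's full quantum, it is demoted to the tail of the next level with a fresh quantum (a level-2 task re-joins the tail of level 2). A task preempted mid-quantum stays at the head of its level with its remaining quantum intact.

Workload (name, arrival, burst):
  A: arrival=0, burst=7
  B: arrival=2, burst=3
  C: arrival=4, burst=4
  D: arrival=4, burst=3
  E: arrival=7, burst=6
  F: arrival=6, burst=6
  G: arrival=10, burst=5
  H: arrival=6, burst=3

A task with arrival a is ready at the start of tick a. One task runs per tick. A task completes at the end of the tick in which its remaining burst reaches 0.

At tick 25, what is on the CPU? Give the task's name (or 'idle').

t=0: L0/L1/L2 = A/-/- → run A
t=1: L0/L1/L2 = A/-/- → run A
t=2: L0/L1/L2 = AB/-/- → run A
t=3: L0/L1/L2 = AB/-/- → run A
t=4: L0/L1/L2 = BCD/A/- → run B
t=5: L0/L1/L2 = BCD/A/- → run B
t=6: L0/L1/L2 = BCDFH/A/- → run B
t=7: L0/L1/L2 = CDFHE/A/- → run C
t=8: L0/L1/L2 = CDFHE/A/- → run C
t=9: L0/L1/L2 = CDFHE/A/- → run C
t=10: L0/L1/L2 = CDFHEG/A/- → run C
t=11: L0/L1/L2 = DFHEG/A/- → run D
t=12: L0/L1/L2 = DFHEG/A/- → run D
t=13: L0/L1/L2 = DFHEG/A/- → run D
t=14: L0/L1/L2 = FHEG/A/- → run F
t=15: L0/L1/L2 = FHEG/A/- → run F
t=16: L0/L1/L2 = FHEG/A/- → run F
t=17: L0/L1/L2 = FHEG/A/- → run F
t=18: L0/L1/L2 = HEG/AF/- → run H
t=19: L0/L1/L2 = HEG/AF/- → run H
t=20: L0/L1/L2 = HEG/AF/- → run H
t=21: L0/L1/L2 = EG/AF/- → run E
t=22: L0/L1/L2 = EG/AF/- → run E
t=23: L0/L1/L2 = EG/AF/- → run E
t=24: L0/L1/L2 = EG/AF/- → run E
t=25: L0/L1/L2 = G/AFE/- → run G
t=26: L0/L1/L2 = G/AFE/- → run G
t=27: L0/L1/L2 = G/AFE/- → run G
t=28: L0/L1/L2 = G/AFE/- → run G
t=29: L0/L1/L2 = -/AFEG/- → run A
t=30: L0/L1/L2 = -/AFEG/- → run A
t=31: L0/L1/L2 = -/AFEG/- → run A
t=32: L0/L1/L2 = -/FEG/- → run F
t=33: L0/L1/L2 = -/FEG/- → run F
t=34: L0/L1/L2 = -/EG/- → run E
t=35: L0/L1/L2 = -/EG/- → run E
t=36: L0/L1/L2 = -/G/- → run G
t=37: (idle)
t=38: (idle)
t=39: (idle)
t=40: (idle)
t=41: (idle)
t=42: (idle)
t=43: (idle)
t=44: (idle)
t=45: (idle)
t=46: (idle)

running at tick 25 = G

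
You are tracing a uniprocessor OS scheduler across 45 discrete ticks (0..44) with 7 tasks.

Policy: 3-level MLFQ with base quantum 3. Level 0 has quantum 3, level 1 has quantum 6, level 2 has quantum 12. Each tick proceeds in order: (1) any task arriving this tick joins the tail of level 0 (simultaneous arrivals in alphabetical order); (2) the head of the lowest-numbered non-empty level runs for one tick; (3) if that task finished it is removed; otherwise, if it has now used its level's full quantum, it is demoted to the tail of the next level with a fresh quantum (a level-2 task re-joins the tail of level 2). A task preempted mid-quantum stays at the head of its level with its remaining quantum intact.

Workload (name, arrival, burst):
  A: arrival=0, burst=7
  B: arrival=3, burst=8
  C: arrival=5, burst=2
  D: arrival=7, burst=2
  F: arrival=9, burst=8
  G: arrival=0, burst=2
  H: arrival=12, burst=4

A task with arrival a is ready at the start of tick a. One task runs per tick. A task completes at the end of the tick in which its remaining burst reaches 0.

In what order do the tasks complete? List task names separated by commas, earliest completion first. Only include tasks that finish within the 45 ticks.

completion order = G, C, D, A, B, F, H

t=0: L0/L1/L2 = AG/-/- → run A
t=1: L0/L1/L2 = AG/-/- → run A
t=2: L0/L1/L2 = AG/-/- → run A
t=3: L0/L1/L2 = GB/A/- → run G
t=4: L0/L1/L2 = GB/A/- → run G
t=5: L0/L1/L2 = BC/A/- → run B
t=6: L0/L1/L2 = BC/A/- → run B
t=7: L0/L1/L2 = BCD/A/- → run B
t=8: L0/L1/L2 = CD/AB/- → run C
t=9: L0/L1/L2 = CDF/AB/- → run C
t=10: L0/L1/L2 = DF/AB/- → run D
t=11: L0/L1/L2 = DF/AB/- → run D
t=12: L0/L1/L2 = FH/AB/- → run F
t=13: L0/L1/L2 = FH/AB/- → run F
t=14: L0/L1/L2 = FH/AB/- → run F
t=15: L0/L1/L2 = H/ABF/- → run H
t=16: L0/L1/L2 = H/ABF/- → run H
t=17: L0/L1/L2 = H/ABF/- → run H
t=18: L0/L1/L2 = -/ABFH/- → run A
t=19: L0/L1/L2 = -/ABFH/- → run A
t=20: L0/L1/L2 = -/ABFH/- → run A
t=21: L0/L1/L2 = -/ABFH/- → run A
t=22: L0/L1/L2 = -/BFH/- → run B
t=23: L0/L1/L2 = -/BFH/- → run B
t=24: L0/L1/L2 = -/BFH/- → run B
t=25: L0/L1/L2 = -/BFH/- → run B
t=26: L0/L1/L2 = -/BFH/- → run B
t=27: L0/L1/L2 = -/FH/- → run F
t=28: L0/L1/L2 = -/FH/- → run F
t=29: L0/L1/L2 = -/FH/- → run F
t=30: L0/L1/L2 = -/FH/- → run F
t=31: L0/L1/L2 = -/FH/- → run F
t=32: L0/L1/L2 = -/H/- → run H
t=33: (idle)
t=34: (idle)
t=35: (idle)
t=36: (idle)
t=37: (idle)
t=38: (idle)
t=39: (idle)
t=40: (idle)
t=41: (idle)
t=42: (idle)
t=43: (idle)
t=44: (idle)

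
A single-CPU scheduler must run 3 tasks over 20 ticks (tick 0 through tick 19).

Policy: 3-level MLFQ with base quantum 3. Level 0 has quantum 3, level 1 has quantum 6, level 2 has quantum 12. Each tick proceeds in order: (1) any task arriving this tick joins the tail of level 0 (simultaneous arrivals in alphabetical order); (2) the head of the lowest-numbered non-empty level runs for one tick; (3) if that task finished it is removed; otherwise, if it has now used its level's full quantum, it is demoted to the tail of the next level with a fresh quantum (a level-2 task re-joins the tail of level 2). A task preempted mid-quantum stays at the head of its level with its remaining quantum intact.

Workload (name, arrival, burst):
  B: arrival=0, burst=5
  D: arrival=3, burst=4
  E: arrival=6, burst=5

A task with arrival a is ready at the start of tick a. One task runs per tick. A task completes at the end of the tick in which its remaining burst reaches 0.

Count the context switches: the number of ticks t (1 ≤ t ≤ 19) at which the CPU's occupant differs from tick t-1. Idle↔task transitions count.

context switches = 6

t=0: L0/L1/L2 = B/-/- → run B
t=1: L0/L1/L2 = B/-/- → run B
t=2: L0/L1/L2 = B/-/- → run B
t=3: L0/L1/L2 = D/B/- → run D
t=4: L0/L1/L2 = D/B/- → run D
t=5: L0/L1/L2 = D/B/- → run D
t=6: L0/L1/L2 = E/BD/- → run E
t=7: L0/L1/L2 = E/BD/- → run E
t=8: L0/L1/L2 = E/BD/- → run E
t=9: L0/L1/L2 = -/BDE/- → run B
t=10: L0/L1/L2 = -/BDE/- → run B
t=11: L0/L1/L2 = -/DE/- → run D
t=12: L0/L1/L2 = -/E/- → run E
t=13: L0/L1/L2 = -/E/- → run E
t=14: (idle)
t=15: (idle)
t=16: (idle)
t=17: (idle)
t=18: (idle)
t=19: (idle)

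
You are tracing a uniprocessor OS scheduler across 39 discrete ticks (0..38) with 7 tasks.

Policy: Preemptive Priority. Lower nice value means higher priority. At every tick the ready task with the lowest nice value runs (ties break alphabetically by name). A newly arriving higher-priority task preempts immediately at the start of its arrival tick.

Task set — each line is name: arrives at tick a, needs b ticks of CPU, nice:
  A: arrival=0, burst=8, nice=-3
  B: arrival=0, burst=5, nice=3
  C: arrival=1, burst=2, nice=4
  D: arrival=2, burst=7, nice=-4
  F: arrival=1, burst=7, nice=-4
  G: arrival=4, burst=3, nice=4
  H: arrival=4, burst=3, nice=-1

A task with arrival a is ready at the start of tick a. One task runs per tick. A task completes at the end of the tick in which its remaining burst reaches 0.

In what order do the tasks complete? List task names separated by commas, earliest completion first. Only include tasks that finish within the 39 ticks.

completion order = D, F, A, H, B, C, G

t=0: ready={A,B} → run A
t=1: ready={A,B,C,F} → run F
t=2: ready={A,B,C,D,F} → run D
t=3: ready={A,B,C,D,F} → run D
t=4: ready={A,B,C,D,F,G,H} → run D
t=5: ready={A,B,C,D,F,G,H} → run D
t=6: ready={A,B,C,D,F,G,H} → run D
t=7: ready={A,B,C,D,F,G,H} → run D
t=8: ready={A,B,C,D,F,G,H} → run D
t=9: ready={A,B,C,F,G,H} → run F
t=10: ready={A,B,C,F,G,H} → run F
t=11: ready={A,B,C,F,G,H} → run F
t=12: ready={A,B,C,F,G,H} → run F
t=13: ready={A,B,C,F,G,H} → run F
t=14: ready={A,B,C,F,G,H} → run F
t=15: ready={A,B,C,G,H} → run A
t=16: ready={A,B,C,G,H} → run A
t=17: ready={A,B,C,G,H} → run A
t=18: ready={A,B,C,G,H} → run A
t=19: ready={A,B,C,G,H} → run A
t=20: ready={A,B,C,G,H} → run A
t=21: ready={A,B,C,G,H} → run A
t=22: ready={B,C,G,H} → run H
t=23: ready={B,C,G,H} → run H
t=24: ready={B,C,G,H} → run H
t=25: ready={B,C,G} → run B
t=26: ready={B,C,G} → run B
t=27: ready={B,C,G} → run B
t=28: ready={B,C,G} → run B
t=29: ready={B,C,G} → run B
t=30: ready={C,G} → run C
t=31: ready={C,G} → run C
t=32: ready={G} → run G
t=33: ready={G} → run G
t=34: ready={G} → run G
t=35: (idle)
t=36: (idle)
t=37: (idle)
t=38: (idle)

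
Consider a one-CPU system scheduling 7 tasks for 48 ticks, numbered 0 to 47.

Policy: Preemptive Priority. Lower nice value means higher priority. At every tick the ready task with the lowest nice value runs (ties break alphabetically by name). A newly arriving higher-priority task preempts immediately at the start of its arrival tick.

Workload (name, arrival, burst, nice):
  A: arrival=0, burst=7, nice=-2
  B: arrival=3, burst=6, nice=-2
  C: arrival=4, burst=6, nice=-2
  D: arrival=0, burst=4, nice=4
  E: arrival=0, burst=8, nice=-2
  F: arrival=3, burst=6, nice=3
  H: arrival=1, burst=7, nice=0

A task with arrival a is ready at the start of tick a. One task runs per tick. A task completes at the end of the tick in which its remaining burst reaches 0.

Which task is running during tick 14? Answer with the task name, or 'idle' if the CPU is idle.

t=0: ready={A,D,E} → run A
t=1: ready={A,D,E,H} → run A
t=2: ready={A,D,E,H} → run A
t=3: ready={A,B,D,E,F,H} → run A
t=4: ready={A,B,C,D,E,F,H} → run A
t=5: ready={A,B,C,D,E,F,H} → run A
t=6: ready={A,B,C,D,E,F,H} → run A
t=7: ready={B,C,D,E,F,H} → run B
t=8: ready={B,C,D,E,F,H} → run B
t=9: ready={B,C,D,E,F,H} → run B
t=10: ready={B,C,D,E,F,H} → run B
t=11: ready={B,C,D,E,F,H} → run B
t=12: ready={B,C,D,E,F,H} → run B
t=13: ready={C,D,E,F,H} → run C
t=14: ready={C,D,E,F,H} → run C
t=15: ready={C,D,E,F,H} → run C
t=16: ready={C,D,E,F,H} → run C
t=17: ready={C,D,E,F,H} → run C
t=18: ready={C,D,E,F,H} → run C
t=19: ready={D,E,F,H} → run E
t=20: ready={D,E,F,H} → run E
t=21: ready={D,E,F,H} → run E
t=22: ready={D,E,F,H} → run E
t=23: ready={D,E,F,H} → run E
t=24: ready={D,E,F,H} → run E
t=25: ready={D,E,F,H} → run E
t=26: ready={D,E,F,H} → run E
t=27: ready={D,F,H} → run H
t=28: ready={D,F,H} → run H
t=29: ready={D,F,H} → run H
t=30: ready={D,F,H} → run H
t=31: ready={D,F,H} → run H
t=32: ready={D,F,H} → run H
t=33: ready={D,F,H} → run H
t=34: ready={D,F} → run F
t=35: ready={D,F} → run F
t=36: ready={D,F} → run F
t=37: ready={D,F} → run F
t=38: ready={D,F} → run F
t=39: ready={D,F} → run F
t=40: ready={D} → run D
t=41: ready={D} → run D
t=42: ready={D} → run D
t=43: ready={D} → run D
t=44: (idle)
t=45: (idle)
t=46: (idle)
t=47: (idle)

running at tick 14 = C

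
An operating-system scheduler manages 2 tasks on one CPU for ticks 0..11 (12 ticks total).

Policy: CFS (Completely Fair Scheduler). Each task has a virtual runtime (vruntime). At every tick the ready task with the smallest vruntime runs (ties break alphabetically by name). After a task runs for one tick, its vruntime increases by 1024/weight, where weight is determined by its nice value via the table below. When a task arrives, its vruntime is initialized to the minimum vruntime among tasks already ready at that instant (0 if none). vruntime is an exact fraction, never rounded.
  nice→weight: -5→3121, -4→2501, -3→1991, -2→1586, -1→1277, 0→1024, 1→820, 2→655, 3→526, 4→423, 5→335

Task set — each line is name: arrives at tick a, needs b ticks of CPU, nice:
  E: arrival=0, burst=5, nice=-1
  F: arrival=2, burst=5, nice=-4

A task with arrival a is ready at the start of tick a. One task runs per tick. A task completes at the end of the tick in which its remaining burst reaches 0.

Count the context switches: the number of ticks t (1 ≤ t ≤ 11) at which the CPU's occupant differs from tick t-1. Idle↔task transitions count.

t=0: vr[E=0] → run E
t=1: vr[E=1024/1277] → run E
t=2: vr[E=2048/1277 F=2048/1277] → run E
t=3: vr[E=3072/1277 F=2048/1277] → run F
t=4: vr[E=3072/1277 F=6429696/3193777] → run F
t=5: vr[E=3072/1277 F=7737344/3193777] → run E
t=6: vr[E=4096/1277 F=7737344/3193777] → run F
t=7: vr[E=4096/1277 F=9044992/3193777] → run F
t=8: vr[E=4096/1277 F=10352640/3193777] → run E
t=9: vr[F=10352640/3193777] → run F
t=10: (idle)
t=11: (idle)

context switches = 6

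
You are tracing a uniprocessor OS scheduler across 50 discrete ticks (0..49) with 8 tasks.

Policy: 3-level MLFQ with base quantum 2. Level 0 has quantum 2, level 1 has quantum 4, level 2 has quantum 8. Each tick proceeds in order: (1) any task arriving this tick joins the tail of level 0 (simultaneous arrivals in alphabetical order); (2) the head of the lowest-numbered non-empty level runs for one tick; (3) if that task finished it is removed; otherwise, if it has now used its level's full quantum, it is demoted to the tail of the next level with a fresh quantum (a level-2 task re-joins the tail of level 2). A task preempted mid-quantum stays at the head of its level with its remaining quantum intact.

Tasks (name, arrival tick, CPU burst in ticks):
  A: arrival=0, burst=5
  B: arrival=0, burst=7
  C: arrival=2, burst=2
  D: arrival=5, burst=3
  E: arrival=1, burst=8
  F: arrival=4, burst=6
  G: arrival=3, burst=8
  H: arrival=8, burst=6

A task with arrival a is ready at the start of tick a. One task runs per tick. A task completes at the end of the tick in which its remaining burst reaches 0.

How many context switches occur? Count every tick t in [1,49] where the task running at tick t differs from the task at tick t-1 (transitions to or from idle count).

context switches = 18

t=0: L0/L1/L2 = AB/-/- → run A
t=1: L0/L1/L2 = ABE/-/- → run A
t=2: L0/L1/L2 = BEC/A/- → run B
t=3: L0/L1/L2 = BECG/A/- → run B
t=4: L0/L1/L2 = ECGF/AB/- → run E
t=5: L0/L1/L2 = ECGFD/AB/- → run E
t=6: L0/L1/L2 = CGFD/ABE/- → run C
t=7: L0/L1/L2 = CGFD/ABE/- → run C
t=8: L0/L1/L2 = GFDH/ABE/- → run G
t=9: L0/L1/L2 = GFDH/ABE/- → run G
t=10: L0/L1/L2 = FDH/ABEG/- → run F
t=11: L0/L1/L2 = FDH/ABEG/- → run F
t=12: L0/L1/L2 = DH/ABEGF/- → run D
t=13: L0/L1/L2 = DH/ABEGF/- → run D
t=14: L0/L1/L2 = H/ABEGFD/- → run H
t=15: L0/L1/L2 = H/ABEGFD/- → run H
t=16: L0/L1/L2 = -/ABEGFDH/- → run A
t=17: L0/L1/L2 = -/ABEGFDH/- → run A
t=18: L0/L1/L2 = -/ABEGFDH/- → run A
t=19: L0/L1/L2 = -/BEGFDH/- → run B
t=20: L0/L1/L2 = -/BEGFDH/- → run B
t=21: L0/L1/L2 = -/BEGFDH/- → run B
t=22: L0/L1/L2 = -/BEGFDH/- → run B
t=23: L0/L1/L2 = -/EGFDH/B → run E
t=24: L0/L1/L2 = -/EGFDH/B → run E
t=25: L0/L1/L2 = -/EGFDH/B → run E
t=26: L0/L1/L2 = -/EGFDH/B → run E
t=27: L0/L1/L2 = -/GFDH/BE → run G
t=28: L0/L1/L2 = -/GFDH/BE → run G
t=29: L0/L1/L2 = -/GFDH/BE → run G
t=30: L0/L1/L2 = -/GFDH/BE → run G
t=31: L0/L1/L2 = -/FDH/BEG → run F
t=32: L0/L1/L2 = -/FDH/BEG → run F
t=33: L0/L1/L2 = -/FDH/BEG → run F
t=34: L0/L1/L2 = -/FDH/BEG → run F
t=35: L0/L1/L2 = -/DH/BEG → run D
t=36: L0/L1/L2 = -/H/BEG → run H
t=37: L0/L1/L2 = -/H/BEG → run H
t=38: L0/L1/L2 = -/H/BEG → run H
t=39: L0/L1/L2 = -/H/BEG → run H
t=40: L0/L1/L2 = -/-/BEG → run B
t=41: L0/L1/L2 = -/-/EG → run E
t=42: L0/L1/L2 = -/-/EG → run E
t=43: L0/L1/L2 = -/-/G → run G
t=44: L0/L1/L2 = -/-/G → run G
t=45: (idle)
t=46: (idle)
t=47: (idle)
t=48: (idle)
t=49: (idle)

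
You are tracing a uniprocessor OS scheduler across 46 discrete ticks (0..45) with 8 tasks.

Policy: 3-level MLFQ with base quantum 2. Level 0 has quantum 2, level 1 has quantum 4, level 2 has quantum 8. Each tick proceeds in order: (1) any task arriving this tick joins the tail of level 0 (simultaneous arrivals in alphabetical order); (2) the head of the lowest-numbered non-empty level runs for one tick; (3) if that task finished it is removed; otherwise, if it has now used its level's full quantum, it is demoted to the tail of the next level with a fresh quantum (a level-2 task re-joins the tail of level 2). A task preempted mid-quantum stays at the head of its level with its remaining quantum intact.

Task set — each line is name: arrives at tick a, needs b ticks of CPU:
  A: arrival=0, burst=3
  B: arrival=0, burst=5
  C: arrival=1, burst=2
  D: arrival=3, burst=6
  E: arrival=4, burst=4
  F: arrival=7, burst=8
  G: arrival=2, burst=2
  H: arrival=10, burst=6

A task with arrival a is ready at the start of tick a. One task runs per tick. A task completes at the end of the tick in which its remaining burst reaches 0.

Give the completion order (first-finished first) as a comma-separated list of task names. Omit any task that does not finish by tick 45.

completion order = C, G, A, B, D, E, H, F

t=0: L0/L1/L2 = AB/-/- → run A
t=1: L0/L1/L2 = ABC/-/- → run A
t=2: L0/L1/L2 = BCG/A/- → run B
t=3: L0/L1/L2 = BCGD/A/- → run B
t=4: L0/L1/L2 = CGDE/AB/- → run C
t=5: L0/L1/L2 = CGDE/AB/- → run C
t=6: L0/L1/L2 = GDE/AB/- → run G
t=7: L0/L1/L2 = GDEF/AB/- → run G
t=8: L0/L1/L2 = DEF/AB/- → run D
t=9: L0/L1/L2 = DEF/AB/- → run D
t=10: L0/L1/L2 = EFH/ABD/- → run E
t=11: L0/L1/L2 = EFH/ABD/- → run E
t=12: L0/L1/L2 = FH/ABDE/- → run F
t=13: L0/L1/L2 = FH/ABDE/- → run F
t=14: L0/L1/L2 = H/ABDEF/- → run H
t=15: L0/L1/L2 = H/ABDEF/- → run H
t=16: L0/L1/L2 = -/ABDEFH/- → run A
t=17: L0/L1/L2 = -/BDEFH/- → run B
t=18: L0/L1/L2 = -/BDEFH/- → run B
t=19: L0/L1/L2 = -/BDEFH/- → run B
t=20: L0/L1/L2 = -/DEFH/- → run D
t=21: L0/L1/L2 = -/DEFH/- → run D
t=22: L0/L1/L2 = -/DEFH/- → run D
t=23: L0/L1/L2 = -/DEFH/- → run D
t=24: L0/L1/L2 = -/EFH/- → run E
t=25: L0/L1/L2 = -/EFH/- → run E
t=26: L0/L1/L2 = -/FH/- → run F
t=27: L0/L1/L2 = -/FH/- → run F
t=28: L0/L1/L2 = -/FH/- → run F
t=29: L0/L1/L2 = -/FH/- → run F
t=30: L0/L1/L2 = -/H/F → run H
t=31: L0/L1/L2 = -/H/F → run H
t=32: L0/L1/L2 = -/H/F → run H
t=33: L0/L1/L2 = -/H/F → run H
t=34: L0/L1/L2 = -/-/F → run F
t=35: L0/L1/L2 = -/-/F → run F
t=36: (idle)
t=37: (idle)
t=38: (idle)
t=39: (idle)
t=40: (idle)
t=41: (idle)
t=42: (idle)
t=43: (idle)
t=44: (idle)
t=45: (idle)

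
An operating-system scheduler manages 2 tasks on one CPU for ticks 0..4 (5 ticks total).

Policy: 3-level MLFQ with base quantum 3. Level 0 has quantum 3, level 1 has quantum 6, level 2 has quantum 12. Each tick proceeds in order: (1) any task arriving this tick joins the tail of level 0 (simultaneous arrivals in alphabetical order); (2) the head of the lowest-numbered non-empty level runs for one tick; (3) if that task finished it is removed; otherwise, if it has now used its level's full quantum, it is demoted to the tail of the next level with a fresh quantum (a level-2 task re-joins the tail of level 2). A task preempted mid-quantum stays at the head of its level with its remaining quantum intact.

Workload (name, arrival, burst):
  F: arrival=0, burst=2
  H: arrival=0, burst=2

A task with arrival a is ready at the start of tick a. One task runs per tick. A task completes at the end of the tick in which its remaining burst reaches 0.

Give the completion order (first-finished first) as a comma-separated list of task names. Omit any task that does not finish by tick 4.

t=0: L0/L1/L2 = FH/-/- → run F
t=1: L0/L1/L2 = FH/-/- → run F
t=2: L0/L1/L2 = H/-/- → run H
t=3: L0/L1/L2 = H/-/- → run H
t=4: (idle)

completion order = F, H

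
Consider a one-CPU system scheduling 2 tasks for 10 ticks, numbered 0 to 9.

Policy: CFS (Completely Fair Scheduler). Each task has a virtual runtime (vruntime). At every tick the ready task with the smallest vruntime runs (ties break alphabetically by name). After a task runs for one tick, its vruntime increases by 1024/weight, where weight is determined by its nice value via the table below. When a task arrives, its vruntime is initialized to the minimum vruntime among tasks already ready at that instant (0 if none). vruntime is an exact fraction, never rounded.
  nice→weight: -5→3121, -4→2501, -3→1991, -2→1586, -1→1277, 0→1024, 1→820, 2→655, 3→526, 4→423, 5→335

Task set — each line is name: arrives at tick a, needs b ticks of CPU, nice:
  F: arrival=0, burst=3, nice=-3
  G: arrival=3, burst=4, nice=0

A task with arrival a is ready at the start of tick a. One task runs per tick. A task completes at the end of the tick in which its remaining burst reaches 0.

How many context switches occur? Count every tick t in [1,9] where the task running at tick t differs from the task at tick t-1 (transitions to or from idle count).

context switches = 2

t=0: vr[F=0] → run F
t=1: vr[F=1024/1991] → run F
t=2: vr[F=2048/1991] → run F
t=3: vr[G=0] → run G
t=4: vr[G=1] → run G
t=5: vr[G=2] → run G
t=6: vr[G=3] → run G
t=7: (idle)
t=8: (idle)
t=9: (idle)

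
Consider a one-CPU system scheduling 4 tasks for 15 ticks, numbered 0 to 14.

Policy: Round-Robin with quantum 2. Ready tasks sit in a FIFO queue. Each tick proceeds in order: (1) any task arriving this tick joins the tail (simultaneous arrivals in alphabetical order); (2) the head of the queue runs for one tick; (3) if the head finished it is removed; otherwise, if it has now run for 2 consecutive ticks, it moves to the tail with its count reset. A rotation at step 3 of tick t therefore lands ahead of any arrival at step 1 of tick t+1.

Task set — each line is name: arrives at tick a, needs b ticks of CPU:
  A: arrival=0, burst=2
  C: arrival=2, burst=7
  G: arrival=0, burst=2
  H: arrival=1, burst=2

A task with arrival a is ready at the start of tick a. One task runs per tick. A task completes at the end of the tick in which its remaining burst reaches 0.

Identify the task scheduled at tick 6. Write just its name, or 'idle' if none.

running at tick 6 = C

t=0: queue=[A,G] q_used=0 → run A
t=1: queue=[A,G,H] q_used=1 → run A
t=2: queue=[G,H,C] q_used=0 → run G
t=3: queue=[G,H,C] q_used=1 → run G
t=4: queue=[H,C] q_used=0 → run H
t=5: queue=[H,C] q_used=1 → run H
t=6: queue=[C] q_used=0 → run C
t=7: queue=[C] q_used=1 → run C
t=8: queue=[C] q_used=0 → run C
t=9: queue=[C] q_used=1 → run C
t=10: queue=[C] q_used=0 → run C
t=11: queue=[C] q_used=1 → run C
t=12: queue=[C] q_used=0 → run C
t=13: (idle)
t=14: (idle)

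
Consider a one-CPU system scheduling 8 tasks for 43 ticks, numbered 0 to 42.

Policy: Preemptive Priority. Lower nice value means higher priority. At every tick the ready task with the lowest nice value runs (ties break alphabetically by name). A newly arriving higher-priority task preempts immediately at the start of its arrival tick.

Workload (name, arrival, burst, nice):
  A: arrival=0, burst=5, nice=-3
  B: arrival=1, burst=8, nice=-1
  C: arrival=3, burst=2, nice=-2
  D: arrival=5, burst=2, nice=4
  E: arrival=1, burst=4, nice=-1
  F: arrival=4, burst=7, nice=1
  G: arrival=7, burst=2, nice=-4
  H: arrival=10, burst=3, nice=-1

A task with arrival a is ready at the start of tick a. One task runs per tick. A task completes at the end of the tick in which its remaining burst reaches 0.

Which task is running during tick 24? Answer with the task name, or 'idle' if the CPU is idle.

running at tick 24 = F

t=0: ready={A} → run A
t=1: ready={A,B,E} → run A
t=2: ready={A,B,E} → run A
t=3: ready={A,B,C,E} → run A
t=4: ready={A,B,C,E,F} → run A
t=5: ready={B,C,D,E,F} → run C
t=6: ready={B,C,D,E,F} → run C
t=7: ready={B,D,E,F,G} → run G
t=8: ready={B,D,E,F,G} → run G
t=9: ready={B,D,E,F} → run B
t=10: ready={B,D,E,F,H} → run B
t=11: ready={B,D,E,F,H} → run B
t=12: ready={B,D,E,F,H} → run B
t=13: ready={B,D,E,F,H} → run B
t=14: ready={B,D,E,F,H} → run B
t=15: ready={B,D,E,F,H} → run B
t=16: ready={B,D,E,F,H} → run B
t=17: ready={D,E,F,H} → run E
t=18: ready={D,E,F,H} → run E
t=19: ready={D,E,F,H} → run E
t=20: ready={D,E,F,H} → run E
t=21: ready={D,F,H} → run H
t=22: ready={D,F,H} → run H
t=23: ready={D,F,H} → run H
t=24: ready={D,F} → run F
t=25: ready={D,F} → run F
t=26: ready={D,F} → run F
t=27: ready={D,F} → run F
t=28: ready={D,F} → run F
t=29: ready={D,F} → run F
t=30: ready={D,F} → run F
t=31: ready={D} → run D
t=32: ready={D} → run D
t=33: (idle)
t=34: (idle)
t=35: (idle)
t=36: (idle)
t=37: (idle)
t=38: (idle)
t=39: (idle)
t=40: (idle)
t=41: (idle)
t=42: (idle)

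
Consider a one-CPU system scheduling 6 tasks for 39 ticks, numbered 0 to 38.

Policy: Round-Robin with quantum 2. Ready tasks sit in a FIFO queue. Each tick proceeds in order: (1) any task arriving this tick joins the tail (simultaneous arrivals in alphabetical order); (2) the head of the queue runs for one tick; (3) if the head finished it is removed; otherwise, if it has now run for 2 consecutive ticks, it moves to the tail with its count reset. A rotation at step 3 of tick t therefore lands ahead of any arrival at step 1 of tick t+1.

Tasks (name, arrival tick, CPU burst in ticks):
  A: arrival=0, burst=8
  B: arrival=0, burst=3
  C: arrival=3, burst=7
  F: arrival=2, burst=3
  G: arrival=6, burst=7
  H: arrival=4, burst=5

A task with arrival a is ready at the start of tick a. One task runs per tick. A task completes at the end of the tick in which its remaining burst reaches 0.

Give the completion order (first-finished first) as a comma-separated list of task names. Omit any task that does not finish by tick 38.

completion order = B, F, A, H, C, G

t=0: queue=[A,B] q_used=0 → run A
t=1: queue=[A,B] q_used=1 → run A
t=2: queue=[B,A,F] q_used=0 → run B
t=3: queue=[B,A,F,C] q_used=1 → run B
t=4: queue=[A,F,C,B,H] q_used=0 → run A
t=5: queue=[A,F,C,B,H] q_used=1 → run A
t=6: queue=[F,C,B,H,A,G] q_used=0 → run F
t=7: queue=[F,C,B,H,A,G] q_used=1 → run F
t=8: queue=[C,B,H,A,G,F] q_used=0 → run C
t=9: queue=[C,B,H,A,G,F] q_used=1 → run C
t=10: queue=[B,H,A,G,F,C] q_used=0 → run B
t=11: queue=[H,A,G,F,C] q_used=0 → run H
t=12: queue=[H,A,G,F,C] q_used=1 → run H
t=13: queue=[A,G,F,C,H] q_used=0 → run A
t=14: queue=[A,G,F,C,H] q_used=1 → run A
t=15: queue=[G,F,C,H,A] q_used=0 → run G
t=16: queue=[G,F,C,H,A] q_used=1 → run G
t=17: queue=[F,C,H,A,G] q_used=0 → run F
t=18: queue=[C,H,A,G] q_used=0 → run C
t=19: queue=[C,H,A,G] q_used=1 → run C
t=20: queue=[H,A,G,C] q_used=0 → run H
t=21: queue=[H,A,G,C] q_used=1 → run H
t=22: queue=[A,G,C,H] q_used=0 → run A
t=23: queue=[A,G,C,H] q_used=1 → run A
t=24: queue=[G,C,H] q_used=0 → run G
t=25: queue=[G,C,H] q_used=1 → run G
t=26: queue=[C,H,G] q_used=0 → run C
t=27: queue=[C,H,G] q_used=1 → run C
t=28: queue=[H,G,C] q_used=0 → run H
t=29: queue=[G,C] q_used=0 → run G
t=30: queue=[G,C] q_used=1 → run G
t=31: queue=[C,G] q_used=0 → run C
t=32: queue=[G] q_used=0 → run G
t=33: (idle)
t=34: (idle)
t=35: (idle)
t=36: (idle)
t=37: (idle)
t=38: (idle)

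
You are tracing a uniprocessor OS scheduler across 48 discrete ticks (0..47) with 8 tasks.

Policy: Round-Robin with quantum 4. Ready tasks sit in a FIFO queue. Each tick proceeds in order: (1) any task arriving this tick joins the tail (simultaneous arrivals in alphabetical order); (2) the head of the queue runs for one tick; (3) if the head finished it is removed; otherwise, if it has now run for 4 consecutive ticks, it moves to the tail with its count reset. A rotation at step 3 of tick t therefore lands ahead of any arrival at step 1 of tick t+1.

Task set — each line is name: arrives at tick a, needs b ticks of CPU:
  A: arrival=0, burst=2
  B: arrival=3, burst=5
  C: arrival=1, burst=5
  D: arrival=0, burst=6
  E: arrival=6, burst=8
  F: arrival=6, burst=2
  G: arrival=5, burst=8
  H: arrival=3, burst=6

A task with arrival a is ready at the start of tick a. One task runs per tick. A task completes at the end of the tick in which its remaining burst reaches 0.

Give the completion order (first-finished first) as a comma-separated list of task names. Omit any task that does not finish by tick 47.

completion order = A, D, F, C, B, H, G, E

t=0: queue=[A,D] q_used=0 → run A
t=1: queue=[A,D,C] q_used=1 → run A
t=2: queue=[D,C] q_used=0 → run D
t=3: queue=[D,C,B,H] q_used=1 → run D
t=4: queue=[D,C,B,H] q_used=2 → run D
t=5: queue=[D,C,B,H,G] q_used=3 → run D
t=6: queue=[C,B,H,G,D,E,F] q_used=0 → run C
t=7: queue=[C,B,H,G,D,E,F] q_used=1 → run C
t=8: queue=[C,B,H,G,D,E,F] q_used=2 → run C
t=9: queue=[C,B,H,G,D,E,F] q_used=3 → run C
t=10: queue=[B,H,G,D,E,F,C] q_used=0 → run B
t=11: queue=[B,H,G,D,E,F,C] q_used=1 → run B
t=12: queue=[B,H,G,D,E,F,C] q_used=2 → run B
t=13: queue=[B,H,G,D,E,F,C] q_used=3 → run B
t=14: queue=[H,G,D,E,F,C,B] q_used=0 → run H
t=15: queue=[H,G,D,E,F,C,B] q_used=1 → run H
t=16: queue=[H,G,D,E,F,C,B] q_used=2 → run H
t=17: queue=[H,G,D,E,F,C,B] q_used=3 → run H
t=18: queue=[G,D,E,F,C,B,H] q_used=0 → run G
t=19: queue=[G,D,E,F,C,B,H] q_used=1 → run G
t=20: queue=[G,D,E,F,C,B,H] q_used=2 → run G
t=21: queue=[G,D,E,F,C,B,H] q_used=3 → run G
t=22: queue=[D,E,F,C,B,H,G] q_used=0 → run D
t=23: queue=[D,E,F,C,B,H,G] q_used=1 → run D
t=24: queue=[E,F,C,B,H,G] q_used=0 → run E
t=25: queue=[E,F,C,B,H,G] q_used=1 → run E
t=26: queue=[E,F,C,B,H,G] q_used=2 → run E
t=27: queue=[E,F,C,B,H,G] q_used=3 → run E
t=28: queue=[F,C,B,H,G,E] q_used=0 → run F
t=29: queue=[F,C,B,H,G,E] q_used=1 → run F
t=30: queue=[C,B,H,G,E] q_used=0 → run C
t=31: queue=[B,H,G,E] q_used=0 → run B
t=32: queue=[H,G,E] q_used=0 → run H
t=33: queue=[H,G,E] q_used=1 → run H
t=34: queue=[G,E] q_used=0 → run G
t=35: queue=[G,E] q_used=1 → run G
t=36: queue=[G,E] q_used=2 → run G
t=37: queue=[G,E] q_used=3 → run G
t=38: queue=[E] q_used=0 → run E
t=39: queue=[E] q_used=1 → run E
t=40: queue=[E] q_used=2 → run E
t=41: queue=[E] q_used=3 → run E
t=42: (idle)
t=43: (idle)
t=44: (idle)
t=45: (idle)
t=46: (idle)
t=47: (idle)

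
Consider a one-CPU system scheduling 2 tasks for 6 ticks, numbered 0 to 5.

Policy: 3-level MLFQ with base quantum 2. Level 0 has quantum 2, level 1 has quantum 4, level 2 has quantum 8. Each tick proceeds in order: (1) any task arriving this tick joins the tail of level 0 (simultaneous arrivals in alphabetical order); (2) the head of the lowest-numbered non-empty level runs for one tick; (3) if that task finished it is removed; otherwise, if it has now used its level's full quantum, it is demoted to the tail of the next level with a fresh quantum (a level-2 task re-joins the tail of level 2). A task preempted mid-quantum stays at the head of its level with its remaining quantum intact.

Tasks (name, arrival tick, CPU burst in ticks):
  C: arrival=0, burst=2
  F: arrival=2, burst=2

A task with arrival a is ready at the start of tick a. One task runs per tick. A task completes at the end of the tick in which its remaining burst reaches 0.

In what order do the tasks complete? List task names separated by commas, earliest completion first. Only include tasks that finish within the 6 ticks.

t=0: L0/L1/L2 = C/-/- → run C
t=1: L0/L1/L2 = C/-/- → run C
t=2: L0/L1/L2 = F/-/- → run F
t=3: L0/L1/L2 = F/-/- → run F
t=4: (idle)
t=5: (idle)

completion order = C, F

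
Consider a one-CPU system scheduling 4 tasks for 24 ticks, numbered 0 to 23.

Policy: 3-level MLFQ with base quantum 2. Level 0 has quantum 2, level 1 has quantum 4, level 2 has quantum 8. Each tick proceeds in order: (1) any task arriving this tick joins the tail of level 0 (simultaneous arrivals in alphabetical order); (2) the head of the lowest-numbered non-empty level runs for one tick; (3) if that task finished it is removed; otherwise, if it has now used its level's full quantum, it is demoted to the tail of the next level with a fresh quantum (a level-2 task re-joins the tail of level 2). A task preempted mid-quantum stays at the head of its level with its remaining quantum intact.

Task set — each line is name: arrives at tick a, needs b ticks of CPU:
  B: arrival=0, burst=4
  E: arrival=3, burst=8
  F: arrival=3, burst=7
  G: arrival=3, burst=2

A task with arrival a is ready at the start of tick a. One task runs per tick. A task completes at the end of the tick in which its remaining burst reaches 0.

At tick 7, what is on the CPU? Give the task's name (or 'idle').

t=0: L0/L1/L2 = B/-/- → run B
t=1: L0/L1/L2 = B/-/- → run B
t=2: L0/L1/L2 = -/B/- → run B
t=3: L0/L1/L2 = EFG/B/- → run E
t=4: L0/L1/L2 = EFG/B/- → run E
t=5: L0/L1/L2 = FG/BE/- → run F
t=6: L0/L1/L2 = FG/BE/- → run F
t=7: L0/L1/L2 = G/BEF/- → run G
t=8: L0/L1/L2 = G/BEF/- → run G
t=9: L0/L1/L2 = -/BEF/- → run B
t=10: L0/L1/L2 = -/EF/- → run E
t=11: L0/L1/L2 = -/EF/- → run E
t=12: L0/L1/L2 = -/EF/- → run E
t=13: L0/L1/L2 = -/EF/- → run E
t=14: L0/L1/L2 = -/F/E → run F
t=15: L0/L1/L2 = -/F/E → run F
t=16: L0/L1/L2 = -/F/E → run F
t=17: L0/L1/L2 = -/F/E → run F
t=18: L0/L1/L2 = -/-/EF → run E
t=19: L0/L1/L2 = -/-/EF → run E
t=20: L0/L1/L2 = -/-/F → run F
t=21: (idle)
t=22: (idle)
t=23: (idle)

running at tick 7 = G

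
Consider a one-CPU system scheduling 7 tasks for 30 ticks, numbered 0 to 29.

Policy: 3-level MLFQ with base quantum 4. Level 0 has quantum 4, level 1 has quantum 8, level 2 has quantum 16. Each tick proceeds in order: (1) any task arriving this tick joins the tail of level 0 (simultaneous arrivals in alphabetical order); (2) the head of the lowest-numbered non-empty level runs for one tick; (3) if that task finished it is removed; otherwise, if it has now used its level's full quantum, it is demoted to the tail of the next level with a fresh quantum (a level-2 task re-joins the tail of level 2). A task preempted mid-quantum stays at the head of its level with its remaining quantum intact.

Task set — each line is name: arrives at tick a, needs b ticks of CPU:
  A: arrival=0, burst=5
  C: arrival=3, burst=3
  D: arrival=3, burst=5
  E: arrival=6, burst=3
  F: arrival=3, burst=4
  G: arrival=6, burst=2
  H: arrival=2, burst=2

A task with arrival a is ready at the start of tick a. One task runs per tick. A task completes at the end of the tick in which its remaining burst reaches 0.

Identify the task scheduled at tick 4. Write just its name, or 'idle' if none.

running at tick 4 = H

t=0: L0/L1/L2 = A/-/- → run A
t=1: L0/L1/L2 = A/-/- → run A
t=2: L0/L1/L2 = AH/-/- → run A
t=3: L0/L1/L2 = AHCDF/-/- → run A
t=4: L0/L1/L2 = HCDF/A/- → run H
t=5: L0/L1/L2 = HCDF/A/- → run H
t=6: L0/L1/L2 = CDFEG/A/- → run C
t=7: L0/L1/L2 = CDFEG/A/- → run C
t=8: L0/L1/L2 = CDFEG/A/- → run C
t=9: L0/L1/L2 = DFEG/A/- → run D
t=10: L0/L1/L2 = DFEG/A/- → run D
t=11: L0/L1/L2 = DFEG/A/- → run D
t=12: L0/L1/L2 = DFEG/A/- → run D
t=13: L0/L1/L2 = FEG/AD/- → run F
t=14: L0/L1/L2 = FEG/AD/- → run F
t=15: L0/L1/L2 = FEG/AD/- → run F
t=16: L0/L1/L2 = FEG/AD/- → run F
t=17: L0/L1/L2 = EG/AD/- → run E
t=18: L0/L1/L2 = EG/AD/- → run E
t=19: L0/L1/L2 = EG/AD/- → run E
t=20: L0/L1/L2 = G/AD/- → run G
t=21: L0/L1/L2 = G/AD/- → run G
t=22: L0/L1/L2 = -/AD/- → run A
t=23: L0/L1/L2 = -/D/- → run D
t=24: (idle)
t=25: (idle)
t=26: (idle)
t=27: (idle)
t=28: (idle)
t=29: (idle)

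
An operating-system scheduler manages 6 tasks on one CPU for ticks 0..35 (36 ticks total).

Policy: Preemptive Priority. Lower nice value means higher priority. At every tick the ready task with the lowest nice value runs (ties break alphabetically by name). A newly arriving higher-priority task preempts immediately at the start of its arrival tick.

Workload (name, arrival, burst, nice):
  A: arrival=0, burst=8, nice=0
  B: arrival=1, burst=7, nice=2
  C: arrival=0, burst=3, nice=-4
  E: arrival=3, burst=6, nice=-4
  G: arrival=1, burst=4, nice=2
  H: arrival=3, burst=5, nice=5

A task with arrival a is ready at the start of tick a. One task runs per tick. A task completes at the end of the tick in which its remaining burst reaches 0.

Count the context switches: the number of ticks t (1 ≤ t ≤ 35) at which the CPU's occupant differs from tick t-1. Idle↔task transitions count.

context switches = 6

t=0: ready={A,C} → run C
t=1: ready={A,B,C,G} → run C
t=2: ready={A,B,C,G} → run C
t=3: ready={A,B,E,G,H} → run E
t=4: ready={A,B,E,G,H} → run E
t=5: ready={A,B,E,G,H} → run E
t=6: ready={A,B,E,G,H} → run E
t=7: ready={A,B,E,G,H} → run E
t=8: ready={A,B,E,G,H} → run E
t=9: ready={A,B,G,H} → run A
t=10: ready={A,B,G,H} → run A
t=11: ready={A,B,G,H} → run A
t=12: ready={A,B,G,H} → run A
t=13: ready={A,B,G,H} → run A
t=14: ready={A,B,G,H} → run A
t=15: ready={A,B,G,H} → run A
t=16: ready={A,B,G,H} → run A
t=17: ready={B,G,H} → run B
t=18: ready={B,G,H} → run B
t=19: ready={B,G,H} → run B
t=20: ready={B,G,H} → run B
t=21: ready={B,G,H} → run B
t=22: ready={B,G,H} → run B
t=23: ready={B,G,H} → run B
t=24: ready={G,H} → run G
t=25: ready={G,H} → run G
t=26: ready={G,H} → run G
t=27: ready={G,H} → run G
t=28: ready={H} → run H
t=29: ready={H} → run H
t=30: ready={H} → run H
t=31: ready={H} → run H
t=32: ready={H} → run H
t=33: (idle)
t=34: (idle)
t=35: (idle)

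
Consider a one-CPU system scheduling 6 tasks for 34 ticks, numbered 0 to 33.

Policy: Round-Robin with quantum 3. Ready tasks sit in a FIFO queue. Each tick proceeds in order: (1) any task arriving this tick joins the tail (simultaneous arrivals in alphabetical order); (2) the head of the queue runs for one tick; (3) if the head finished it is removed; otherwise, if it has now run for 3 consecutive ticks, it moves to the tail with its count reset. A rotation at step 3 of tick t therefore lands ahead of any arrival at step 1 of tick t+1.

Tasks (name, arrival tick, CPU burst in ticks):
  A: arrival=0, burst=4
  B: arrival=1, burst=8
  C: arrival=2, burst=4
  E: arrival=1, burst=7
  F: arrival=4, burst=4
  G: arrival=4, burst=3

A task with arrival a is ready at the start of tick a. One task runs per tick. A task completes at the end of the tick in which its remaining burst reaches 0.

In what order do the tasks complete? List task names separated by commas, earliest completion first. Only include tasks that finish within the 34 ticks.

t=0: queue=[A] q_used=0 → run A
t=1: queue=[A,B,E] q_used=1 → run A
t=2: queue=[A,B,E,C] q_used=2 → run A
t=3: queue=[B,E,C,A] q_used=0 → run B
t=4: queue=[B,E,C,A,F,G] q_used=1 → run B
t=5: queue=[B,E,C,A,F,G] q_used=2 → run B
t=6: queue=[E,C,A,F,G,B] q_used=0 → run E
t=7: queue=[E,C,A,F,G,B] q_used=1 → run E
t=8: queue=[E,C,A,F,G,B] q_used=2 → run E
t=9: queue=[C,A,F,G,B,E] q_used=0 → run C
t=10: queue=[C,A,F,G,B,E] q_used=1 → run C
t=11: queue=[C,A,F,G,B,E] q_used=2 → run C
t=12: queue=[A,F,G,B,E,C] q_used=0 → run A
t=13: queue=[F,G,B,E,C] q_used=0 → run F
t=14: queue=[F,G,B,E,C] q_used=1 → run F
t=15: queue=[F,G,B,E,C] q_used=2 → run F
t=16: queue=[G,B,E,C,F] q_used=0 → run G
t=17: queue=[G,B,E,C,F] q_used=1 → run G
t=18: queue=[G,B,E,C,F] q_used=2 → run G
t=19: queue=[B,E,C,F] q_used=0 → run B
t=20: queue=[B,E,C,F] q_used=1 → run B
t=21: queue=[B,E,C,F] q_used=2 → run B
t=22: queue=[E,C,F,B] q_used=0 → run E
t=23: queue=[E,C,F,B] q_used=1 → run E
t=24: queue=[E,C,F,B] q_used=2 → run E
t=25: queue=[C,F,B,E] q_used=0 → run C
t=26: queue=[F,B,E] q_used=0 → run F
t=27: queue=[B,E] q_used=0 → run B
t=28: queue=[B,E] q_used=1 → run B
t=29: queue=[E] q_used=0 → run E
t=30: (idle)
t=31: (idle)
t=32: (idle)
t=33: (idle)

completion order = A, G, C, F, B, E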